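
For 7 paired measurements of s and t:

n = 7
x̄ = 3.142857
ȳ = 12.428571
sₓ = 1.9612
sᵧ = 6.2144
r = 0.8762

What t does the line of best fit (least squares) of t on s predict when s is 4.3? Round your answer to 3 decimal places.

15.641

b = r · sᵧ/sₓ = 0.8762 · 6.2144/1.9612 = 2.776391
a = ȳ − b·x̄ = 12.428571 − 2.776391·3.142857 = 3.702772
ŷ(4.3) = a + b·4.3 = 3.702772 + 2.776391·4.3 = 15.641252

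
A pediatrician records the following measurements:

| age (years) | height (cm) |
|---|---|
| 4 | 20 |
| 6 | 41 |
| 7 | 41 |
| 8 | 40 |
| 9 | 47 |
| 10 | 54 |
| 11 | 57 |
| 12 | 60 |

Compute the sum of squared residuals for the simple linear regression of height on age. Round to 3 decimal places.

n = 8, Σx = 67, Σy = 360, Σxy = 3243, Σx² = 611, Σy² = 17336
Sxx = Σx² − (Σx)²/n = 611 − 561.125 = 49.875
Sxy = Σxy − (Σx)(Σy)/n = 3243 − 3015 = 228
Syy = Σy² − (Σy)²/n = 17336 − 16200 = 1136
b = Sxy/Sxx = 228/49.875 = 4.571429
SSE = Syy − b·Sxy = 1136 − 4.571429·228 = 93.714286

93.714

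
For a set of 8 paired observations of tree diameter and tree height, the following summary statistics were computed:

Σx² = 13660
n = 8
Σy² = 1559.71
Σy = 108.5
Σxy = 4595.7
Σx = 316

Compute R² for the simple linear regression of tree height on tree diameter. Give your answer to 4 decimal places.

Sxx = Σx² − (Σx)²/n = 13660 − 12482 = 1178
Sxy = Σxy − (Σx)(Σy)/n = 4595.7 − 4285.75 = 309.95
Syy = Σy² − (Σy)²/n = 1559.71 − 1471.53125 = 88.17875
R² = Sxy²/(Sxx·Syy) = (309.95)²/(1178·88.17875) = 0.924856

0.9249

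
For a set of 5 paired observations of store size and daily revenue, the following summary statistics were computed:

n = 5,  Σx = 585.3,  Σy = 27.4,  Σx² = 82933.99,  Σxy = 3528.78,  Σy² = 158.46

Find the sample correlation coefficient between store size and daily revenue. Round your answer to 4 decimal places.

Sxx = Σx² − (Σx)²/n = 82933.99 − 68515.218 = 14418.772
Sxy = Σxy − (Σx)(Σy)/n = 3528.78 − 3207.444 = 321.336
Syy = Σy² − (Σy)²/n = 158.46 − 150.152 = 8.308
r = Sxy/√(Sxx·Syy) = 321.336/√(119791.157776) = 321.336/346.108592 = 0.928425

0.9284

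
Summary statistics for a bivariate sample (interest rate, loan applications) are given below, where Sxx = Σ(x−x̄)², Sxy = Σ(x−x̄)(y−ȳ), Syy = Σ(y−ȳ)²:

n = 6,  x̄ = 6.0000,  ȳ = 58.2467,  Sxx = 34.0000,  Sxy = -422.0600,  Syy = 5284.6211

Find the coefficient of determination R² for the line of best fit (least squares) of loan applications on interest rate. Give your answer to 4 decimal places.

0.9914

R² = Sxy²/(Sxx·Syy) = (-422.06)²/(34·5284.6211) = 0.991415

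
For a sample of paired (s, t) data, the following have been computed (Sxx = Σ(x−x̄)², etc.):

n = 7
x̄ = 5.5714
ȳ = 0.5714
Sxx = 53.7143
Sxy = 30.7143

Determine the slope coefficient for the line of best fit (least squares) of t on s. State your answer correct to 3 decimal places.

b = Sxy/Sxx = 30.7143/53.7143 = 0.571809

0.572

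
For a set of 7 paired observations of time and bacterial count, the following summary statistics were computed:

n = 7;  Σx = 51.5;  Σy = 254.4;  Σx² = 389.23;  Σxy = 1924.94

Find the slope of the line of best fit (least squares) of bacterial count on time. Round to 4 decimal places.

5.1545

Sxx = Σx² − (Σx)²/n = 389.23 − 378.892857 = 10.337143
Sxy = Σxy − (Σx)(Σy)/n = 1924.94 − 1871.657143 = 53.282857
b = Sxy/Sxx = 53.282857/10.337143 = 5.154505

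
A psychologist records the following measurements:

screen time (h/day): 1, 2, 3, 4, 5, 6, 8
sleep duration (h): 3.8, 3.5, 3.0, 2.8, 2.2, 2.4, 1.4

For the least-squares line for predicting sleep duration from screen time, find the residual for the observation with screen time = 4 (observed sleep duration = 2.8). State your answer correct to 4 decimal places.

0.0242

n = 7, Σx = 29, Σy = 19.1, Σxy = 67.6, Σx² = 155
Sxx = Σx² − (Σx)²/n = 155 − 120.142857 = 34.857143
Sxy = Σxy − (Σx)(Σy)/n = 67.6 − 79.128571 = -11.528571
b = Sxy/Sxx = -11.528571/34.857143 = -0.330738
a = ȳ − b·x̄ = 2.728571 − (-0.330738)·4.142857 = 4.098770
ŷ(4) = 4.098770 + (-0.330738)·4 = 2.775820
residual = y − ŷ = 2.8 − 2.775820 = 0.024180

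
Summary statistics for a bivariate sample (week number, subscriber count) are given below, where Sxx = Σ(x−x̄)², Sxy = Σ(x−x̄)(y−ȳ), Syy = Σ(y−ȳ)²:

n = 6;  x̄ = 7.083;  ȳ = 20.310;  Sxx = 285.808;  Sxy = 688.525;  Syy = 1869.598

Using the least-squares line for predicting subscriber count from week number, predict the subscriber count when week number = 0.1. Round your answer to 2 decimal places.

3.49

b = Sxy/Sxx = 688.525/285.808 = 2.409047
a = ȳ − b·x̄ = 20.31 − 2.409047·7.083 = 3.246718
ŷ(0.1) = a + b·0.1 = 3.246718 + 2.409047·0.1 = 3.487622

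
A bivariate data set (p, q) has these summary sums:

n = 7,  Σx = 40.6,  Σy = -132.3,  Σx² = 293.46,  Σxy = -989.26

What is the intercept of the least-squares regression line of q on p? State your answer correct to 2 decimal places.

Sxx = Σx² − (Σx)²/n = 293.46 − 235.48 = 57.98
Sxy = Σxy − (Σx)(Σy)/n = -989.26 − (-767.34) = -221.92
b = Sxy/Sxx = -221.92/57.98 = -3.827527
a = ȳ − b·x̄ = -18.9 − (-3.827527)·5.8 = 3.299655

3.30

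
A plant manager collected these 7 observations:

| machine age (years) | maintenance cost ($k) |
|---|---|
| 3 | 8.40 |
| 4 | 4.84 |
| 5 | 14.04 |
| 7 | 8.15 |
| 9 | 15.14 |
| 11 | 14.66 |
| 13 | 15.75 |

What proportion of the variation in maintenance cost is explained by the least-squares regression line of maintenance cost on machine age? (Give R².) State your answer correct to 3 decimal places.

n = 7, Σx = 52, Σy = 80.98, Σxy = 674.08, Σx² = 470, Σy² = 1049.7274
Sxx = Σx² − (Σx)²/n = 470 − 386.285714 = 83.714286
Sxy = Σxy − (Σx)(Σy)/n = 674.08 − 601.565714 = 72.514286
Syy = Σy² − (Σy)²/n = 1049.7274 − 936.822914 = 112.904486
R² = Sxy²/(Sxx·Syy) = (72.514286)²/(83.714286·112.904486) = 0.556335

0.556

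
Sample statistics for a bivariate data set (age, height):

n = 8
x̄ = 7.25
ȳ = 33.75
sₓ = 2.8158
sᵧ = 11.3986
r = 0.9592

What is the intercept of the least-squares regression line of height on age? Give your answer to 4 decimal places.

b = r · sᵧ/sₓ = 0.9592 · 11.3986/2.8158 = 3.882924
a = ȳ − b·x̄ = 33.75 − 3.882924·7.25 = 5.598802

5.5988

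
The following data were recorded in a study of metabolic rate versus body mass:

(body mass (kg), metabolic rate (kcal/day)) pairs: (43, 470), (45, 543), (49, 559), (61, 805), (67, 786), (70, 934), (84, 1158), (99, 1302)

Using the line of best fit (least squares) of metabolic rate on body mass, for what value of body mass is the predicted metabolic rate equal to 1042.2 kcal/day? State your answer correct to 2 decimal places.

n = 8, Σx = 518, Σy = 6557, Σxy = 465353, Σx² = 36242
Sxx = Σx² − (Σx)²/n = 36242 − 33540.5 = 2701.5
Sxy = Σxy − (Σx)(Σy)/n = 465353 − 424565.75 = 40787.25
b = Sxy/Sxx = 40787.25/2701.5 = 15.098001
a = ȳ − b·x̄ = 819.625 − 15.098001·64.75 = -157.970572
Set a + b·x = 1042.2: x = (1042.2 − (-157.970572)) / 15.098001 = 79.492018

79.49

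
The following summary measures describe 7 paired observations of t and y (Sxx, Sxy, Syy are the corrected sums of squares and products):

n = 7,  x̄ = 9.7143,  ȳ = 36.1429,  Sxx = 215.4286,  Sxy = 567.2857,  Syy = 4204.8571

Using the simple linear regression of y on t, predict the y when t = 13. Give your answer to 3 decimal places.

44.795

b = Sxy/Sxx = 567.2857/215.4286 = 2.633289
a = ȳ − b·x̄ = 36.1429 − 2.633289·9.7143 = 10.562343
ŷ(13) = a + b·13 = 10.562343 + 2.633289·13 = 44.795097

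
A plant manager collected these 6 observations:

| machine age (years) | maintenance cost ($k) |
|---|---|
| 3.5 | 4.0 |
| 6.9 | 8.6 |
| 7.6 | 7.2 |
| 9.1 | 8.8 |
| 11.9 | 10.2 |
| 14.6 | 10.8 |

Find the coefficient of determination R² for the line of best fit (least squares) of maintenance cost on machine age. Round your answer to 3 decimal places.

0.852

n = 6, Σx = 53.6, Σy = 49.6, Σxy = 487.2, Σx² = 555.2, Σy² = 439.92
Sxx = Σx² − (Σx)²/n = 555.2 − 478.826667 = 76.373333
Sxy = Σxy − (Σx)(Σy)/n = 487.2 − 443.093333 = 44.106667
Syy = Σy² − (Σy)²/n = 439.92 − 410.026667 = 29.893333
R² = Sxy²/(Sxx·Syy) = (44.106667)²/(76.373333·29.893333) = 0.852104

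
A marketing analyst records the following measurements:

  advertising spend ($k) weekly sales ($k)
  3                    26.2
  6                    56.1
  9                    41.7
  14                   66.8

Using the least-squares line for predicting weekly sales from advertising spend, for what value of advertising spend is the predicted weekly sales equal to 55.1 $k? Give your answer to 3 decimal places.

10.451

n = 4, Σx = 32, Σy = 190.8, Σxy = 1725.7, Σx² = 322
Sxx = Σx² − (Σx)²/n = 322 − 256 = 66
Sxy = Σxy − (Σx)(Σy)/n = 1725.7 − 1526.4 = 199.3
b = Sxy/Sxx = 199.3/66 = 3.019697
a = ȳ − b·x̄ = 47.7 − 3.019697·8 = 23.542424
Set a + b·x = 55.1: x = (55.1 − 23.542424) / 3.019697 = 10.450577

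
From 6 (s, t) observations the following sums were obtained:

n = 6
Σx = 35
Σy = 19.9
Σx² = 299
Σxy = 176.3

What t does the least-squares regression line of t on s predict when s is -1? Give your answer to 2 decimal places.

Sxx = Σx² − (Σx)²/n = 299 − 204.166667 = 94.833333
Sxy = Σxy − (Σx)(Σy)/n = 176.3 − 116.083333 = 60.216667
b = Sxy/Sxx = 60.216667/94.833333 = 0.634974
a = ȳ − b·x̄ = 3.316667 − 0.634974·5.833333 = -0.387346
ŷ(-1) = a + b·-1 = -0.387346 + 0.634974·(-1) = -1.022320

-1.02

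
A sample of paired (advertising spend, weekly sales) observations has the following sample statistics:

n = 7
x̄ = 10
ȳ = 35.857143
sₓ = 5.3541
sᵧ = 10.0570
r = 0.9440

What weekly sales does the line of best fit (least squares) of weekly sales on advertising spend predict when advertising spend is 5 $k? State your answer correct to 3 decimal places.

b = r · sᵧ/sₓ = 0.944 · 10.057/5.3541 = 1.773185
a = ȳ − b·x̄ = 35.857143 − 1.773185·10 = 18.125296
ŷ(5) = a + b·5 = 18.125296 + 1.773185·5 = 26.991220

26.991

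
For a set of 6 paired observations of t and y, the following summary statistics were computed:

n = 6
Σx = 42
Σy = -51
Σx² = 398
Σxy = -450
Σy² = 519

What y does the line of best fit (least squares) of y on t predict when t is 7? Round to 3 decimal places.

-8.500

Sxx = Σx² − (Σx)²/n = 398 − 294 = 104
Sxy = Σxy − (Σx)(Σy)/n = -450 − (-357) = -93
b = Sxy/Sxx = -93/104 = -0.894231
a = ȳ − b·x̄ = -8.5 − (-0.894231)·7 = -2.240385
ŷ(7) = a + b·7 = -2.240385 + (-0.894231)·7 = -8.5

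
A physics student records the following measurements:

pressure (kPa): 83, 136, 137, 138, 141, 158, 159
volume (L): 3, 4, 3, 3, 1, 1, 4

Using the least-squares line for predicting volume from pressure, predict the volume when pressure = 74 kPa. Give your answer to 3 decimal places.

3.213

n = 7, Σx = 952, Σy = 19, Σxy = 2553, Σx² = 133324
Sxx = Σx² − (Σx)²/n = 133324 − 129472 = 3852
Sxy = Σxy − (Σx)(Σy)/n = 2553 − 2584 = -31
b = Sxy/Sxx = -31/3852 = -0.008048
a = ȳ − b·x̄ = 2.714286 − (-0.008048)·136 = 3.808782
ŷ(74) = a + b·74 = 3.808782 + (-0.008048)·74 = 3.213247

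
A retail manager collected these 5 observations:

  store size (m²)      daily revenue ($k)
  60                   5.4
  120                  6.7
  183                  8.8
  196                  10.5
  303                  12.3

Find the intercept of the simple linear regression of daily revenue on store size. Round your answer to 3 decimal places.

n = 5, Σx = 862, Σy = 43.7, Σxy = 8523.3, Σx² = 181714
Sxx = Σx² − (Σx)²/n = 181714 − 148608.8 = 33105.2
Sxy = Σxy − (Σx)(Σy)/n = 8523.3 − 7533.88 = 989.42
b = Sxy/Sxx = 989.42/33105.2 = 0.029887
a = ȳ − b·x̄ = 8.74 − 0.029887·172.4 = 3.587456

3.587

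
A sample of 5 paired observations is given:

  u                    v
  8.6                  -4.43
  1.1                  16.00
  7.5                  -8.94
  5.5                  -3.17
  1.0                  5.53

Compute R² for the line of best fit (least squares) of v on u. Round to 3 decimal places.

n = 5, Σx = 23.7, Σy = 4.99, Σxy = -99.453, Σx² = 162.67, Σy² = 396.1783
Sxx = Σx² − (Σx)²/n = 162.67 − 112.338 = 50.332
Sxy = Σxy − (Σx)(Σy)/n = -99.453 − 23.6526 = -123.1056
Syy = Σy² − (Σy)²/n = 396.1783 − 4.98002 = 391.19828
R² = Sxy²/(Sxx·Syy) = (-123.1056)²/(50.332·391.19828) = 0.769688

0.770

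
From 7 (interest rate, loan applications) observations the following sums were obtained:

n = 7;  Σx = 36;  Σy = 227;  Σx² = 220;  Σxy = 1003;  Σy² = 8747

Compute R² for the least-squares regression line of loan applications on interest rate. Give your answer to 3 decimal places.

Sxx = Σx² − (Σx)²/n = 220 − 185.142857 = 34.857143
Sxy = Σxy − (Σx)(Σy)/n = 1003 − 1167.428571 = -164.428571
Syy = Σy² − (Σy)²/n = 8747 − 7361.285714 = 1385.714286
R² = Sxy²/(Sxx·Syy) = (-164.428571)²/(34.857143·1385.714286) = 0.559744

0.560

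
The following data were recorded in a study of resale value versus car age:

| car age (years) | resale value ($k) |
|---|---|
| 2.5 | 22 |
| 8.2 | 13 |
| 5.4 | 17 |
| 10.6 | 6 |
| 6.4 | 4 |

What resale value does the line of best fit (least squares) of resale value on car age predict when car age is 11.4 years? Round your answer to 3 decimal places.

n = 5, Σx = 33.1, Σy = 62, Σxy = 342.6, Σx² = 255.97
Sxx = Σx² − (Σx)²/n = 255.97 − 219.122 = 36.848
Sxy = Σxy − (Σx)(Σy)/n = 342.6 − 410.44 = -67.84
b = Sxy/Sxx = -67.84/36.848 = -1.841077
a = ȳ − b·x̄ = 12.4 − (-1.841077)·6.62 = 24.587929
ŷ(11.4) = a + b·11.4 = 24.587929 + (-1.841077)·11.4 = 3.599653

3.600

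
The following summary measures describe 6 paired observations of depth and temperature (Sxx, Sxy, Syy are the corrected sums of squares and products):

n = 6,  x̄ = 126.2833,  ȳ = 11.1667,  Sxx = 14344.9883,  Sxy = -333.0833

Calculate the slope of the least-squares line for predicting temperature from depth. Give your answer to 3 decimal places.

-0.023

b = Sxy/Sxx = -333.0833/14344.9883 = -0.023219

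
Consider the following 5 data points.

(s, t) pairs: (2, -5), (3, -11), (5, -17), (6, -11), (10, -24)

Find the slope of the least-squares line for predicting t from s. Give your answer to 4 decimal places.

n = 5, Σx = 26, Σy = -68, Σxy = -434, Σx² = 174
Sxx = Σx² − (Σx)²/n = 174 − 135.2 = 38.8
Sxy = Σxy − (Σx)(Σy)/n = -434 − (-353.6) = -80.4
b = Sxy/Sxx = -80.4/38.8 = -2.072165

-2.0722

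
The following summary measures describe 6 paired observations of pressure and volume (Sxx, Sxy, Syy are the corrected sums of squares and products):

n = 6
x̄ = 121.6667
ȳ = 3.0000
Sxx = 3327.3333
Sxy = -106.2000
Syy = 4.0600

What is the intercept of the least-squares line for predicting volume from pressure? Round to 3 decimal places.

b = Sxy/Sxx = -106.2/3327.3333 = -0.031917
a = ȳ − b·x̄ = 3 − (-0.031917)·121.6667 = 6.883291

6.883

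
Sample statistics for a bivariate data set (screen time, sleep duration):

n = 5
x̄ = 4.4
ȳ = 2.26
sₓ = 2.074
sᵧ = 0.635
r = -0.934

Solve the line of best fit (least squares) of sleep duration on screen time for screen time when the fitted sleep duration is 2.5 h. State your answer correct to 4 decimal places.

b = r · sᵧ/sₓ = -0.934 · 0.635/2.074 = -0.285964
a = ȳ − b·x̄ = 2.26 − (-0.285964)·4.4 = 3.518243
Set a + b·x = 2.5: x = (2.5 − 3.518243) / (-0.285964) = 3.560734

3.5607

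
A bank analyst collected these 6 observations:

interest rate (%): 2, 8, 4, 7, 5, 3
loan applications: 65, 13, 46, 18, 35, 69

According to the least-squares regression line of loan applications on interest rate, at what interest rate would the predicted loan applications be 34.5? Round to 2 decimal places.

n = 6, Σx = 29, Σy = 246, Σxy = 926, Σx² = 167
Sxx = Σx² − (Σx)²/n = 167 − 140.166667 = 26.833333
Sxy = Σxy − (Σx)(Σy)/n = 926 − 1189 = -263
b = Sxy/Sxx = -263/26.833333 = -9.801242
a = ȳ − b·x̄ = 41 − (-9.801242)·4.833333 = 88.372671
Set a + b·x = 34.5: x = (34.5 − 88.372671) / (-9.801242) = 5.496515

5.50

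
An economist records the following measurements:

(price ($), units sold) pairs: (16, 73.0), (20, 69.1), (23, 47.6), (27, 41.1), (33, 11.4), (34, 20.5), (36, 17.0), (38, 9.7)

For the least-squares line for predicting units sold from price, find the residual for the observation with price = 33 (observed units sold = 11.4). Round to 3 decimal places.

-10.599

n = 8, Σx = 227, Σy = 289.4, Σxy = 6808.3, Σx² = 6899
Sxx = Σx² − (Σx)²/n = 6899 − 6441.125 = 457.875
Sxy = Σxy − (Σx)(Σy)/n = 6808.3 − 8211.725 = -1403.425
b = Sxy/Sxx = -1403.425/457.875 = -3.065083
a = ȳ − b·x̄ = 36.175 − (-3.065083)·28.375 = 123.146738
ŷ(33) = 123.146738 + (-3.065083)·33 = 21.998990
residual = y − ŷ = 11.4 − 21.998990 = -10.598990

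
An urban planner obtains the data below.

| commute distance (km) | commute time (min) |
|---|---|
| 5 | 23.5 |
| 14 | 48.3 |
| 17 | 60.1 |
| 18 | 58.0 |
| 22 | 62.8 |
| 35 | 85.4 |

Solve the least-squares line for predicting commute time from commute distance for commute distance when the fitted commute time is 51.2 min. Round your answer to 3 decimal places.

n = 6, Σx = 111, Σy = 338.1, Σxy = 7230, Σx² = 2543
Sxx = Σx² − (Σx)²/n = 2543 − 2053.5 = 489.5
Sxy = Σxy − (Σx)(Σy)/n = 7230 − 6254.85 = 975.15
b = Sxy/Sxx = 975.15/489.5 = 1.992135
a = ȳ − b·x̄ = 56.35 − 1.992135·18.5 = 19.495506
Set a + b·x = 51.2: x = (51.2 − 19.495506) / 1.992135 = 15.914834

15.915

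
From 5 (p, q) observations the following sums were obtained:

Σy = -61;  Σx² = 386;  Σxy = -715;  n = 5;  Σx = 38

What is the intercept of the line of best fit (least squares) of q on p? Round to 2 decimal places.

Sxx = Σx² − (Σx)²/n = 386 − 288.8 = 97.2
Sxy = Σxy − (Σx)(Σy)/n = -715 − (-463.6) = -251.4
b = Sxy/Sxx = -251.4/97.2 = -2.586420
a = ȳ − b·x̄ = -12.2 − (-2.586420)·7.6 = 7.456790

7.46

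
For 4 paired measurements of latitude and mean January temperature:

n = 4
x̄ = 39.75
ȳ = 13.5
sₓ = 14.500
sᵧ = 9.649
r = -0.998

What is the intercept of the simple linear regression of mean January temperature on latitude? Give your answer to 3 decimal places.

b = r · sᵧ/sₓ = -0.998 · 9.649/14.5 = -0.664117
a = ȳ − b·x̄ = 13.5 − (-0.664117)·39.75 = 39.898666

39.899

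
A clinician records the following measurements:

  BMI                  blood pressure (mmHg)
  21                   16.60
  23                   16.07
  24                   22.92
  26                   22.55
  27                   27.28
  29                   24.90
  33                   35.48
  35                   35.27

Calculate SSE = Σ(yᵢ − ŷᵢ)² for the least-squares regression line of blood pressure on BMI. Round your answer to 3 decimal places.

n = 8, Σx = 218, Σy = 201.07, Σxy = 5718.54, Σx² = 6106, Σy² = 5434.6455
Sxx = Σx² − (Σx)²/n = 6106 − 5940.5 = 165.5
Sxy = Σxy − (Σx)(Σy)/n = 5718.54 − 5479.1575 = 239.3825
Syy = Σy² − (Σy)²/n = 5434.6455 − 5053.643112 = 381.002387
b = Sxy/Sxx = 239.3825/165.5 = 1.446420
SSE = Syy − b·Sxy = 381.002387 − 1.446420·239.3825 = 34.754766

34.755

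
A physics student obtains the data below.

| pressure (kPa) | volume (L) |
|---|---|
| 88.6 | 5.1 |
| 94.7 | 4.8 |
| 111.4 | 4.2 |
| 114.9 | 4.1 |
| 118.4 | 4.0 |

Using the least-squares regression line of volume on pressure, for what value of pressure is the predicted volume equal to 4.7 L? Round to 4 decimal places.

98.4992

n = 5, Σx = 528, Σy = 22.2, Σxy = 2318.99, Σx² = 56448.58
Sxx = Σx² − (Σx)²/n = 56448.58 − 55756.8 = 691.78
Sxy = Σxy − (Σx)(Σy)/n = 2318.99 − 2344.32 = -25.33
b = Sxy/Sxx = -25.33/691.78 = -0.036616
a = ȳ − b·x̄ = 4.44 − (-0.036616)·105.6 = 8.306617
Set a + b·x = 4.7: x = (4.7 − 8.306617) / (-0.036616) = 98.499218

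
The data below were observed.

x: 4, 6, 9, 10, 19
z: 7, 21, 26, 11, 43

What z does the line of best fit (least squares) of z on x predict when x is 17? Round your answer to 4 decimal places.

37.0556

n = 5, Σx = 48, Σy = 108, Σxy = 1315, Σx² = 594
Sxx = Σx² − (Σx)²/n = 594 − 460.8 = 133.2
Sxy = Σxy − (Σx)(Σy)/n = 1315 − 1036.8 = 278.2
b = Sxy/Sxx = 278.2/133.2 = 2.088589
a = ȳ − b·x̄ = 21.6 − 2.088589·9.6 = 1.549550
ŷ(17) = a + b·17 = 1.549550 + 2.088589·17 = 37.055556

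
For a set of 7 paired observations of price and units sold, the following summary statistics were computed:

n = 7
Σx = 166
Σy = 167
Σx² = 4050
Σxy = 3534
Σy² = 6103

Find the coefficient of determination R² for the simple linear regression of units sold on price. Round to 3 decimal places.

Sxx = Σx² − (Σx)²/n = 4050 − 3936.571429 = 113.428571
Sxy = Σxy − (Σx)(Σy)/n = 3534 − 3960.285714 = -426.285714
Syy = Σy² − (Σy)²/n = 6103 − 3984.142857 = 2118.857143
R² = Sxy²/(Sxx·Syy) = (-426.285714)²/(113.428571·2118.857143) = 0.756097

0.756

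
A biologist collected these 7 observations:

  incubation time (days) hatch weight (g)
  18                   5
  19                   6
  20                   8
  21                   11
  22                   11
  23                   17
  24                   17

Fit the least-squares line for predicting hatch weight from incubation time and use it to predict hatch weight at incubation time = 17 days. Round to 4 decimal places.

2.0000

n = 7, Σx = 147, Σy = 75, Σxy = 1636, Σx² = 3115
Sxx = Σx² − (Σx)²/n = 3115 − 3087 = 28
Sxy = Σxy − (Σx)(Σy)/n = 1636 − 1575 = 61
b = Sxy/Sxx = 61/28 = 2.178571
a = ȳ − b·x̄ = 10.714286 − 2.178571·21 = -35.035714
ŷ(17) = a + b·17 = -35.035714 + 2.178571·17 = 2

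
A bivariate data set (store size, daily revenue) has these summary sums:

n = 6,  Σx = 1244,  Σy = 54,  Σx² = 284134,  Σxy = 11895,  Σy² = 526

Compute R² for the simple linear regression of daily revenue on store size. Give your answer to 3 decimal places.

0.466

Sxx = Σx² − (Σx)²/n = 284134 − 257922.666667 = 26211.333333
Sxy = Σxy − (Σx)(Σy)/n = 11895 − 11196 = 699
Syy = Σy² − (Σy)²/n = 526 − 486 = 40
R² = Sxy²/(Sxx·Syy) = (699)²/(26211.333333·40) = 0.466021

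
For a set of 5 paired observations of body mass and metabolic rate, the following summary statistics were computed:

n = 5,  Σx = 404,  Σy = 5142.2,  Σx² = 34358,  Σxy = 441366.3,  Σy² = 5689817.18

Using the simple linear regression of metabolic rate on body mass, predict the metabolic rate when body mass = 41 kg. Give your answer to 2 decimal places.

427.85

Sxx = Σx² − (Σx)²/n = 34358 − 32643.2 = 1714.8
Sxy = Σxy − (Σx)(Σy)/n = 441366.3 − 415489.76 = 25876.54
b = Sxy/Sxx = 25876.54/1714.8 = 15.090121
a = ȳ − b·x̄ = 1028.44 − 15.090121·80.8 = -190.841801
ŷ(41) = a + b·41 = -190.841801 + 15.090121·41 = 427.853172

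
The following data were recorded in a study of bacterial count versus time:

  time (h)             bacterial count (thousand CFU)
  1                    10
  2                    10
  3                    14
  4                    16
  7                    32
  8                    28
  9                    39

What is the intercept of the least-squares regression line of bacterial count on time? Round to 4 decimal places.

n = 7, Σx = 34, Σy = 149, Σxy = 935, Σx² = 224
Sxx = Σx² − (Σx)²/n = 224 − 165.142857 = 58.857143
Sxy = Σxy − (Σx)(Σy)/n = 935 − 723.714286 = 211.285714
b = Sxy/Sxx = 211.285714/58.857143 = 3.589806
a = ȳ − b·x̄ = 21.285714 − 3.589806·4.857143 = 3.849515

3.8495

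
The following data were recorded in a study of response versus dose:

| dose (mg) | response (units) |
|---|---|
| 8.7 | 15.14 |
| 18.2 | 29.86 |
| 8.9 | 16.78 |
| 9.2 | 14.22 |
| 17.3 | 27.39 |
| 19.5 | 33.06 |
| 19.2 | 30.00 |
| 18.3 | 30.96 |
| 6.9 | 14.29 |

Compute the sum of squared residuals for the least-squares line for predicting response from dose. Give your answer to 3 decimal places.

12.978

n = 9, Σx = 126.2, Σy = 211.7, Σxy = 3315.022, Σx² = 2001.46, Σy² = 5510.5174
Sxx = Σx² − (Σx)²/n = 2001.46 − 1769.604444 = 231.855556
Sxy = Σxy − (Σx)(Σy)/n = 3315.022 − 2968.504444 = 346.517556
Syy = Σy² − (Σy)²/n = 5510.5174 − 4979.654444 = 530.862956
b = Sxy/Sxx = 346.517556/231.855556 = 1.494541
SSE = Syy − b·Sxy = 530.862956 − 1.494541·346.517556 = 12.978379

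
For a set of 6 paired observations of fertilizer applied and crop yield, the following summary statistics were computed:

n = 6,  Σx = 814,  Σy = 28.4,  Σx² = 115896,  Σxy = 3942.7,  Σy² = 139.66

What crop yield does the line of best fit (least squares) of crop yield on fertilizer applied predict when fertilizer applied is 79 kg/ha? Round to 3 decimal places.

Sxx = Σx² − (Σx)²/n = 115896 − 110432.666667 = 5463.333333
Sxy = Σxy − (Σx)(Σy)/n = 3942.7 − 3852.933333 = 89.766667
b = Sxy/Sxx = 89.766667/5463.333333 = 0.016431
a = ȳ − b·x̄ = 4.733333 − 0.016431·135.666667 = 2.504228
ŷ(79) = a + b·79 = 2.504228 + 0.016431·79 = 3.802257

3.802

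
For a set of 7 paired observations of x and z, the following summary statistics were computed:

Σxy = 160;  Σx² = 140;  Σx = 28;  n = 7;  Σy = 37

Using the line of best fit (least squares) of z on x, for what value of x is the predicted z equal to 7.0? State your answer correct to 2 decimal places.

Sxx = Σx² − (Σx)²/n = 140 − 112 = 28
Sxy = Σxy − (Σx)(Σy)/n = 160 − 148 = 12
b = Sxy/Sxx = 12/28 = 0.428571
a = ȳ − b·x̄ = 5.285714 − 0.428571·4 = 3.571429
Set a + b·x = 7.0: x = (7.0 − 3.571429) / 0.428571 = 8

8.00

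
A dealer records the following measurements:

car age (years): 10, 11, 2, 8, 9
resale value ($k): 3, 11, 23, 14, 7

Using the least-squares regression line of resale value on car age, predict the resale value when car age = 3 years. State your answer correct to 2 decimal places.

20.80

n = 5, Σx = 40, Σy = 58, Σxy = 372, Σx² = 370
Sxx = Σx² − (Σx)²/n = 370 − 320 = 50
Sxy = Σxy − (Σx)(Σy)/n = 372 − 464 = -92
b = Sxy/Sxx = -92/50 = -1.84
a = ȳ − b·x̄ = 11.6 − (-1.84)·8 = 26.32
ŷ(3) = a + b·3 = 26.32 + (-1.84)·3 = 20.8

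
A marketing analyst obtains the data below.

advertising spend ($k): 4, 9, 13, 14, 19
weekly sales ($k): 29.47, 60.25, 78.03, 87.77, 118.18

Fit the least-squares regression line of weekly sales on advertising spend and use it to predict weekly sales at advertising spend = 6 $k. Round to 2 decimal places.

n = 5, Σx = 59, Σy = 373.7, Σxy = 5148.72, Σx² = 823
Sxx = Σx² − (Σx)²/n = 823 − 696.2 = 126.8
Sxy = Σxy − (Σx)(Σy)/n = 5148.72 − 4409.66 = 739.06
b = Sxy/Sxx = 739.06/126.8 = 5.828549
a = ȳ − b·x̄ = 74.74 − 5.828549·11.8 = 5.963123
ŷ(6) = a + b·6 = 5.963123 + 5.828549·6 = 40.934416

40.93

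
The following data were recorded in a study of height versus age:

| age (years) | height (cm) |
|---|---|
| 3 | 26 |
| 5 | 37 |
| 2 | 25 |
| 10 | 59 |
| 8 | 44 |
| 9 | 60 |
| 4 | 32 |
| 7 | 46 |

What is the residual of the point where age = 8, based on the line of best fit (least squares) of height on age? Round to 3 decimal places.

n = 8, Σx = 48, Σy = 329, Σxy = 2245, Σx² = 348
Sxx = Σx² − (Σx)²/n = 348 − 288 = 60
Sxy = Σxy − (Σx)(Σy)/n = 2245 − 1974 = 271
b = Sxy/Sxx = 271/60 = 4.516667
a = ȳ − b·x̄ = 41.125 − 4.516667·6 = 14.025
ŷ(8) = 14.025 + 4.516667·8 = 50.158333
residual = y − ŷ = 44 − 50.158333 = -6.158333

-6.158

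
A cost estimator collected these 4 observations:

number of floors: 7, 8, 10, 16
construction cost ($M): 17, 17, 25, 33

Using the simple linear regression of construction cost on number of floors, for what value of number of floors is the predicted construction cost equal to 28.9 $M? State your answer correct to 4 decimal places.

13.4458

n = 4, Σx = 41, Σy = 92, Σxy = 1033, Σx² = 469
Sxx = Σx² − (Σx)²/n = 469 − 420.25 = 48.75
Sxy = Σxy − (Σx)(Σy)/n = 1033 − 943 = 90
b = Sxy/Sxx = 90/48.75 = 1.846154
a = ȳ − b·x̄ = 23 − 1.846154·10.25 = 4.076923
Set a + b·x = 28.9: x = (28.9 − 4.076923) / 1.846154 = 13.445833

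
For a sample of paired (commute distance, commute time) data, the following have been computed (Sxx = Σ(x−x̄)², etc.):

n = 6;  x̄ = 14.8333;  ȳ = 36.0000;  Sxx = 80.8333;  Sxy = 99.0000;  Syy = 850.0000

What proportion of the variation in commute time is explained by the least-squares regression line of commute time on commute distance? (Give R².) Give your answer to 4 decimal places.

R² = Sxy²/(Sxx·Syy) = (99)²/(80.8333·850) = 0.142647

0.1426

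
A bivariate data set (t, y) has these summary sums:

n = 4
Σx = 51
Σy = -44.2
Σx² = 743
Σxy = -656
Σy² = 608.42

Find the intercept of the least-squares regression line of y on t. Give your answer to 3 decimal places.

1.659

Sxx = Σx² − (Σx)²/n = 743 − 650.25 = 92.75
Sxy = Σxy − (Σx)(Σy)/n = -656 − (-563.55) = -92.45
b = Sxy/Sxx = -92.45/92.75 = -0.996765
a = ȳ − b·x̄ = -11.05 − (-0.996765)·12.75 = 1.658760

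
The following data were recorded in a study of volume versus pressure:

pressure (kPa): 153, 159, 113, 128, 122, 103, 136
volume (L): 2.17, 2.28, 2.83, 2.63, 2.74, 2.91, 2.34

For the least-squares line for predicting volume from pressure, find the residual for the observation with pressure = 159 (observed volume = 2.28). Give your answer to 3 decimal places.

n = 7, Σx = 914, Σy = 17.9, Σxy = 2303.21, Σx² = 121832
Sxx = Σx² − (Σx)²/n = 121832 − 119342.285714 = 2489.714286
Sxy = Σxy − (Σx)(Σy)/n = 2303.21 − 2337.228571 = -34.018571
b = Sxy/Sxx = -34.018571/2489.714286 = -0.013664
a = ȳ − b·x̄ = 2.557143 − (-0.013664)·130.571429 = 4.341224
ŷ(159) = 4.341224 + (-0.013664)·159 = 2.168705
residual = y − ŷ = 2.28 − 2.168705 = 0.111295

0.111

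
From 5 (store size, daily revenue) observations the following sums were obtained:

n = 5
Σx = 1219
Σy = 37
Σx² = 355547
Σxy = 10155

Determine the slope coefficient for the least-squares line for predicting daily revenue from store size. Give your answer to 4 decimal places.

Sxx = Σx² − (Σx)²/n = 355547 − 297192.2 = 58354.8
Sxy = Σxy − (Σx)(Σy)/n = 10155 − 9020.6 = 1134.4
b = Sxy/Sxx = 1134.4/58354.8 = 0.019440

0.0194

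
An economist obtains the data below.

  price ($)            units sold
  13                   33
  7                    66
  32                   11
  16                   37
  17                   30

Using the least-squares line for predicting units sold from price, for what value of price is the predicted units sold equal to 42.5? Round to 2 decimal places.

n = 5, Σx = 85, Σy = 177, Σxy = 2345, Σx² = 1787
Sxx = Σx² − (Σx)²/n = 1787 − 1445 = 342
Sxy = Σxy − (Σx)(Σy)/n = 2345 − 3009 = -664
b = Sxy/Sxx = -664/342 = -1.941520
a = ȳ − b·x̄ = 35.4 − (-1.941520)·17 = 68.405848
Set a + b·x = 42.5: x = (42.5 − 68.405848) / (-1.941520) = 13.343072

13.34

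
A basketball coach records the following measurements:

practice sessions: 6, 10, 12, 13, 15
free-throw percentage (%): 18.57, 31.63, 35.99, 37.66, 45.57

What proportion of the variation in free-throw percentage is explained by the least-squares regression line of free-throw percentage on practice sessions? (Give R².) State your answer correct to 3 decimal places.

0.990

n = 5, Σx = 56, Σy = 169.42, Σxy = 2032.73, Σx² = 674, Σy² = 6135.4824
Sxx = Σx² − (Σx)²/n = 674 − 627.2 = 46.8
Sxy = Σxy − (Σx)(Σy)/n = 2032.73 − 1897.504 = 135.226
Syy = Σy² − (Σy)²/n = 6135.4824 − 5740.62728 = 394.85512
R² = Sxy²/(Sxx·Syy) = (135.226)²/(46.8·394.85512) = 0.989548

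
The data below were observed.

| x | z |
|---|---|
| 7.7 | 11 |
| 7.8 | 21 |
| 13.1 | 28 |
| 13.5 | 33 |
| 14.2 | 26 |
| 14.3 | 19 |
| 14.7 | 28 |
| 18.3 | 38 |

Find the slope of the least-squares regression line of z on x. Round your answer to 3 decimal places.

1.865

n = 8, Σx = 103.6, Σy = 204, Σxy = 2808.7, Σx² = 1431.1
Sxx = Σx² − (Σx)²/n = 1431.1 − 1341.62 = 89.48
Sxy = Σxy − (Σx)(Σy)/n = 2808.7 − 2641.8 = 166.9
b = Sxy/Sxx = 166.9/89.48 = 1.865221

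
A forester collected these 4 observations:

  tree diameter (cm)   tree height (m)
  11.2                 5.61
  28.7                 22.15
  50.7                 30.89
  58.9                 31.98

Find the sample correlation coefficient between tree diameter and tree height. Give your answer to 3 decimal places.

0.963

n = 4, Σx = 149.5, Σy = 90.63, Σxy = 4148.282, Σx² = 6988.83, Σy² = 2499.0071
Sxx = Σx² − (Σx)²/n = 6988.83 − 5587.5625 = 1401.2675
Sxy = Σxy − (Σx)(Σy)/n = 4148.282 − 3387.29625 = 760.98575
Syy = Σy² − (Σy)²/n = 2499.0071 − 2053.449225 = 445.557875
r = Sxy/√(Sxx·Syy) = 760.98575/√(624345.769607) = 760.98575/790.155535 = 0.963083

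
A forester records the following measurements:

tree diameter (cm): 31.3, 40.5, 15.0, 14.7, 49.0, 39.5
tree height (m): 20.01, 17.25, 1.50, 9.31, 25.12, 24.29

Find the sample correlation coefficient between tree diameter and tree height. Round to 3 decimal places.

0.900

n = 6, Σx = 190, Σy = 97.48, Σxy = 3674.63, Σx² = 7022.28, Σy² = 2007.9072
Sxx = Σx² − (Σx)²/n = 7022.28 − 6016.666667 = 1005.613333
Sxy = Σxy − (Σx)(Σy)/n = 3674.63 − 3086.866667 = 587.763333
Syy = Σy² − (Σy)²/n = 2007.9072 − 1583.725067 = 424.182133
r = Sxy/√(Sxx·Syy) = 587.763333/√(426563.209042) = 587.763333/653.118067 = 0.899934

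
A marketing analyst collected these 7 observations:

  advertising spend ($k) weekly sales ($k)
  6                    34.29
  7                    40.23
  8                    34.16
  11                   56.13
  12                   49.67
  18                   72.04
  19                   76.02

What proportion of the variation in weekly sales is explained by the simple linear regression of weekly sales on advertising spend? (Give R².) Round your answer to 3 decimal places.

n = 7, Σx = 81, Σy = 362.54, Σxy = 4715.2, Σx² = 1099, Σy² = 20547.6504
Sxx = Σx² − (Σx)²/n = 1099 − 937.285714 = 161.714286
Sxy = Σxy − (Σx)(Σy)/n = 4715.2 − 4195.105714 = 520.094286
Syy = Σy² − (Σy)²/n = 20547.6504 − 18776.464514 = 1771.185886
R² = Sxy²/(Sxx·Syy) = (520.094286)²/(161.714286·1771.185886) = 0.944391

0.944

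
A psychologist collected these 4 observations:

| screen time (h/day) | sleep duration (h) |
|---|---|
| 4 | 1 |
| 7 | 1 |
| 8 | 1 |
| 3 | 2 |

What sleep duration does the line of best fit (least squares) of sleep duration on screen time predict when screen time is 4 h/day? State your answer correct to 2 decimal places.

1.47

n = 4, Σx = 22, Σy = 5, Σxy = 25, Σx² = 138
Sxx = Σx² − (Σx)²/n = 138 − 121 = 17
Sxy = Σxy − (Σx)(Σy)/n = 25 − 27.5 = -2.5
b = Sxy/Sxx = -2.5/17 = -0.147059
a = ȳ − b·x̄ = 1.25 − (-0.147059)·5.5 = 2.058824
ŷ(4) = a + b·4 = 2.058824 + (-0.147059)·4 = 1.470588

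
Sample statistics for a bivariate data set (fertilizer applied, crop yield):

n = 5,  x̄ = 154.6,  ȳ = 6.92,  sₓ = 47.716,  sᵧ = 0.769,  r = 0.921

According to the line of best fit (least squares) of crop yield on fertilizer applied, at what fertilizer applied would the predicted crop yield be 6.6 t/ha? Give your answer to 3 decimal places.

b = r · sᵧ/sₓ = 0.921 · 0.769/47.716 = 0.014843
a = ȳ − b·x̄ = 6.92 − 0.014843·154.6 = 4.625271
Set a + b·x = 6.6: x = (6.6 − 4.625271) / 0.014843 = 133.041029

133.041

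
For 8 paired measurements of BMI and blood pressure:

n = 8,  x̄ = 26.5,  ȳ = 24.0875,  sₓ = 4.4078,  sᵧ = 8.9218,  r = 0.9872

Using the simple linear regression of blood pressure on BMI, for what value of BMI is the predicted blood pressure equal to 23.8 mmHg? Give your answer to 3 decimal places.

b = r · sᵧ/sₓ = 0.9872 · 8.9218/4.4078 = 1.998185
a = ȳ − b·x̄ = 24.0875 − 1.998185·26.5 = -28.864409
Set a + b·x = 23.8: x = (23.8 − (-28.864409)) / 1.998185 = 26.356119

26.356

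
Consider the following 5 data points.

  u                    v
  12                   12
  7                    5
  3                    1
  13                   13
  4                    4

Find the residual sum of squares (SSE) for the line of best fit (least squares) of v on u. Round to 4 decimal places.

3.2850

n = 5, Σx = 39, Σy = 35, Σxy = 367, Σx² = 387, Σy² = 355
Sxx = Σx² − (Σx)²/n = 387 − 304.2 = 82.8
Sxy = Σxy − (Σx)(Σy)/n = 367 − 273 = 94
Syy = Σy² − (Σy)²/n = 355 − 245 = 110
b = Sxy/Sxx = 94/82.8 = 1.135266
SSE = Syy − b·Sxy = 110 − 1.135266·94 = 3.285024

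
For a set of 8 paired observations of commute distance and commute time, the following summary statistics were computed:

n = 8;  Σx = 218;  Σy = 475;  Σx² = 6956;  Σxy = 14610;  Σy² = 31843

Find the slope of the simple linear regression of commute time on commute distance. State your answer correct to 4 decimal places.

Sxx = Σx² − (Σx)²/n = 6956 − 5940.5 = 1015.5
Sxy = Σxy − (Σx)(Σy)/n = 14610 − 12943.75 = 1666.25
b = Sxy/Sxx = 1666.25/1015.5 = 1.640817

1.6408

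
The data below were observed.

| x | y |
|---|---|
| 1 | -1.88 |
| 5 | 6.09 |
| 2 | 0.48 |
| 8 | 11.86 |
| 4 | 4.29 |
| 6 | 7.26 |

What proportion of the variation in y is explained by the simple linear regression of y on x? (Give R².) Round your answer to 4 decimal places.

0.9952

n = 6, Σx = 26, Σy = 28.1, Σxy = 185.13, Σx² = 146, Σy² = 252.6242
Sxx = Σx² − (Σx)²/n = 146 − 112.666667 = 33.333333
Sxy = Σxy − (Σx)(Σy)/n = 185.13 − 121.766667 = 63.363333
Syy = Σy² − (Σy)²/n = 252.6242 − 131.601667 = 121.022533
R² = Sxy²/(Sxx·Syy) = (63.363333)²/(33.333333·121.022533) = 0.995247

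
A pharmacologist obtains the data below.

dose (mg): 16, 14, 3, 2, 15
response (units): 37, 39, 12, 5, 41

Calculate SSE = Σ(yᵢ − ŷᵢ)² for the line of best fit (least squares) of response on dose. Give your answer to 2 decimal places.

39.95

n = 5, Σx = 50, Σy = 134, Σxy = 1799, Σx² = 690, Σy² = 4740
Sxx = Σx² − (Σx)²/n = 690 − 500 = 190
Sxy = Σxy − (Σx)(Σy)/n = 1799 − 1340 = 459
Syy = Σy² − (Σy)²/n = 4740 − 3591.2 = 1148.8
b = Sxy/Sxx = 459/190 = 2.415789
SSE = Syy − b·Sxy = 1148.8 − 2.415789·459 = 39.952632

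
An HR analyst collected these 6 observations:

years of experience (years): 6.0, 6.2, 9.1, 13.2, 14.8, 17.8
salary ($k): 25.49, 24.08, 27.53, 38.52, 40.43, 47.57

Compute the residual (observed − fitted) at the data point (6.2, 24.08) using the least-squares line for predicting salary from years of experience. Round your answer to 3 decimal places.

-0.093

n = 6, Σx = 67.1, Σy = 203.62, Σxy = 2506.333, Σx² = 867.37
Sxx = Σx² − (Σx)²/n = 867.37 − 750.401667 = 116.968333
Sxy = Σxy − (Σx)(Σy)/n = 2506.333 − 2277.150333 = 229.182667
b = Sxy/Sxx = 229.182667/116.968333 = 1.959357
a = ȳ − b·x̄ = 33.936667 − 1.959357·11.183333 = 12.024530
ŷ(6.2) = 12.024530 + 1.959357·6.2 = 24.172540
residual = y − ŷ = 24.08 − 24.172540 = -0.092540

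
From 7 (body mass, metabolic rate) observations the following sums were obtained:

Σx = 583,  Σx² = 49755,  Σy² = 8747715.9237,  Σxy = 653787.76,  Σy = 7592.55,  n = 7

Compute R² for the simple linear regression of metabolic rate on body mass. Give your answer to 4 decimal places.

Sxx = Σx² − (Σx)²/n = 49755 − 48555.571429 = 1199.428571
Sxy = Σxy − (Σx)(Σy)/n = 653787.76 − 632350.95 = 21436.81
Syy = Σy² − (Σy)²/n = 8747715.9237 − 8235259.3575 = 512456.5662
R² = Sxy²/(Sxx·Syy) = (21436.81)²/(1199.428571·512456.5662) = 0.747634

0.7476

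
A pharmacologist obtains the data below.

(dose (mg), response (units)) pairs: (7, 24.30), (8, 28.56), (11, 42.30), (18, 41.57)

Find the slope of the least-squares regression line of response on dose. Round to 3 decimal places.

n = 4, Σx = 44, Σy = 136.73, Σxy = 1612.14, Σx² = 558
Sxx = Σx² − (Σx)²/n = 558 − 484 = 74
Sxy = Σxy − (Σx)(Σy)/n = 1612.14 − 1504.03 = 108.11
b = Sxy/Sxx = 108.11/74 = 1.460946

1.461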